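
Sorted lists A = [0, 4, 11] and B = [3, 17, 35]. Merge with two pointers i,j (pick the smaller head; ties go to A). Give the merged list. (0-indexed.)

[0, 3, 4, 11, 17, 35]

[i=0,j=0] A[i]=0<=B[j]=3 take 0 → i++
[i=1,j=0] A[i]=4>B[j]=3 take 3 → j++
[i=1,j=1] A[i]=4<=B[j]=17 take 4 → i++
[i=2,j=1] A[i]=11<=B[j]=17 take 11 → i++
[i=3,j=1] A done, take B[j]=17 → j++
[i=3,j=2] A done, take B[j]=35 → j++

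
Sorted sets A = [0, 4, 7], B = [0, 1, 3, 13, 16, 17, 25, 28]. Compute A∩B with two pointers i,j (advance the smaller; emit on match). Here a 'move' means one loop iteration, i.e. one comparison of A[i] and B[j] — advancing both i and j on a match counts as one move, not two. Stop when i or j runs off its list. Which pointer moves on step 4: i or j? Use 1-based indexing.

[i=1,j=1] 0==0 emit → i++,j++
[i=2,j=2] 4>1 → j++
[i=2,j=3] 4>3 → j++
[i=2,j=4] 4<13 → i++

i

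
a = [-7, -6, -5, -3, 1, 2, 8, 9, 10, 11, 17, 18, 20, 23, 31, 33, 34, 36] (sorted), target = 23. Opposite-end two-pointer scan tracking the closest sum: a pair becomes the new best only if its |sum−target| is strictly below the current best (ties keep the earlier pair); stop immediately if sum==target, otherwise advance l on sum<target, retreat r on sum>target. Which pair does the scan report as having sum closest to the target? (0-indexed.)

pair (-7, 31) with sum 24 (|Δ|=1)

l=0 r=17: -7+36=29 d=6 *, r--
l=0 r=16: -7+34=27 d=4 *, r--
l=0 r=15: -7+33=26 d=3 *, r--
l=0 r=14: -7+31=24 d=1 *, r--
l=0 r=13: -7+23=16 d=7, l++
l=1 r=13: -6+23=17 d=6, l++
l=2 r=13: -5+23=18 d=5, l++
l=3 r=13: -3+23=20 d=3, l++
l=4 r=13: 1+23=24 d=1, r--
l=4 r=12: 1+20=21 d=2, l++
l=5 r=12: 2+20=22 d=1, l++
l=6 r=12: 8+20=28 d=5, r--
l=6 r=11: 8+18=26 d=3, r--
l=6 r=10: 8+17=25 d=2, r--
l=6 r=9: 8+11=19 d=4, l++
l=7 r=9: 9+11=20 d=3, l++
l=8 r=9: 10+11=21 d=2, l++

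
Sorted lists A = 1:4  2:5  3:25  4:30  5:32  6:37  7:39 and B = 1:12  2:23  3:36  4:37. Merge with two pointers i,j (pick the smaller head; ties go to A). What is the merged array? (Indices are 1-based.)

i=1 j=1: A[i]=4<=B[j]=12 take 4, i++
i=2 j=1: A[i]=5<=B[j]=12 take 5, i++
i=3 j=1: A[i]=25>B[j]=12 take 12, j++
i=3 j=2: A[i]=25>B[j]=23 take 23, j++
i=3 j=3: A[i]=25<=B[j]=36 take 25, i++
i=4 j=3: A[i]=30<=B[j]=36 take 30, i++
i=5 j=3: A[i]=32<=B[j]=36 take 32, i++
i=6 j=3: A[i]=37>B[j]=36 take 36, j++
i=6 j=4: A[i]=37<=B[j]=37 take 37, i++
i=7 j=4: A[i]=39>B[j]=37 take 37, j++
i=7 j=5: B done, take A[i]=39, i++

[4, 5, 12, 23, 25, 30, 32, 36, 37, 37, 39]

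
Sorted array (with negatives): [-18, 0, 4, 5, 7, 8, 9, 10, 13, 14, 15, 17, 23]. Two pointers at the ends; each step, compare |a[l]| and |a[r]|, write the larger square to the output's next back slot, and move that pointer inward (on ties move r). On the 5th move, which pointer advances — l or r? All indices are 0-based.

[0,12] |-18|<=|23| out[12]=529 → r--
[0,11] |-18|>|17| out[11]=324 → l++
[1,11] |0|<=|17| out[10]=289 → r--
[1,10] |0|<=|15| out[9]=225 → r--
[1,9] |0|<=|14| out[8]=196 → r--

r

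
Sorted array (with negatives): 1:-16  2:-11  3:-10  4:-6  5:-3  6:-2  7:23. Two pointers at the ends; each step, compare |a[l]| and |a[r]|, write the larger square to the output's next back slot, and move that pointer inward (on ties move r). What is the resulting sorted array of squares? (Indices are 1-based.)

[4, 9, 36, 100, 121, 256, 529]

l=1 r=7: |-16|<=|23| out[7]=529, r--
l=1 r=6: |-16|>|-2| out[6]=256, l++
l=2 r=6: |-11|>|-2| out[5]=121, l++
l=3 r=6: |-10|>|-2| out[4]=100, l++
l=4 r=6: |-6|>|-2| out[3]=36, l++
l=5 r=6: |-3|>|-2| out[2]=9, l++
l=6 r=6: |-2|<=|-2| out[1]=4, r--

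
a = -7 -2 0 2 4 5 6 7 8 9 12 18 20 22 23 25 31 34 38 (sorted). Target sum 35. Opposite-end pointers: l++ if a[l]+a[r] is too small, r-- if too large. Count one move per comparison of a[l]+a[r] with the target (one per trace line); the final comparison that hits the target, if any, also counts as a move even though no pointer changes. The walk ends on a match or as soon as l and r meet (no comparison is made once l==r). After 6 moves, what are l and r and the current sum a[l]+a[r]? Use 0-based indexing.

l=4, r=16, sum=35

l=0 r=18: -7+38=31 <35, l++
l=1 r=18: -2+38=36 >35, r--
l=1 r=17: -2+34=32 <35, l++
l=2 r=17: 0+34=34 <35, l++
l=3 r=17: 2+34=36 >35, r--
l=3 r=16: 2+31=33 <35, l++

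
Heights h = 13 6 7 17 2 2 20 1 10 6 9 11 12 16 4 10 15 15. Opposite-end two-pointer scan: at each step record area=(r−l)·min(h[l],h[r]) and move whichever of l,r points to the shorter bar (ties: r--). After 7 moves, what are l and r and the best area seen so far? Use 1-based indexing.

l=4, r=14, best area=221

l=1 r=18: min(13,15)*17=221 best=221 *, l++
l=2 r=18: min(6,15)*16=96 best=221, l++
l=3 r=18: min(7,15)*15=105 best=221, l++
l=4 r=18: min(17,15)*14=210 best=221, r--
l=4 r=17: min(17,15)*13=195 best=221, r--
l=4 r=16: min(17,10)*12=120 best=221, r--
l=4 r=15: min(17,4)*11=44 best=221, r--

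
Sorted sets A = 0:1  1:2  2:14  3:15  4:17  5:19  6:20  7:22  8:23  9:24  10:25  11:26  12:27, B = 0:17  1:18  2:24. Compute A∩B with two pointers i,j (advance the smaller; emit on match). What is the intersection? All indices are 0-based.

[i=0,j=0] 1<17 → i++
[i=1,j=0] 2<17 → i++
[i=2,j=0] 14<17 → i++
[i=3,j=0] 15<17 → i++
[i=4,j=0] 17==17 emit → i++,j++
[i=5,j=1] 19>18 → j++
[i=5,j=2] 19<24 → i++
[i=6,j=2] 20<24 → i++
[i=7,j=2] 22<24 → i++
[i=8,j=2] 23<24 → i++
[i=9,j=2] 24==24 emit → i++,j++

intersection = [17, 24]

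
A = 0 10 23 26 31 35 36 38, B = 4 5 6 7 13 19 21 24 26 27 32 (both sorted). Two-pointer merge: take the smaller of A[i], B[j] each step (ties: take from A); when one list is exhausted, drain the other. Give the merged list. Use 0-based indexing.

[0, 4, 5, 6, 7, 10, 13, 19, 21, 23, 24, 26, 26, 27, 31, 32, 35, 36, 38]

[i=0,j=0] A[i]=0<=B[j]=4 take 0 → i++
[i=1,j=0] A[i]=10>B[j]=4 take 4 → j++
[i=1,j=1] A[i]=10>B[j]=5 take 5 → j++
[i=1,j=2] A[i]=10>B[j]=6 take 6 → j++
[i=1,j=3] A[i]=10>B[j]=7 take 7 → j++
[i=1,j=4] A[i]=10<=B[j]=13 take 10 → i++
[i=2,j=4] A[i]=23>B[j]=13 take 13 → j++
[i=2,j=5] A[i]=23>B[j]=19 take 19 → j++
[i=2,j=6] A[i]=23>B[j]=21 take 21 → j++
[i=2,j=7] A[i]=23<=B[j]=24 take 23 → i++
[i=3,j=7] A[i]=26>B[j]=24 take 24 → j++
[i=3,j=8] A[i]=26<=B[j]=26 take 26 → i++
[i=4,j=8] A[i]=31>B[j]=26 take 26 → j++
[i=4,j=9] A[i]=31>B[j]=27 take 27 → j++
[i=4,j=10] A[i]=31<=B[j]=32 take 31 → i++
[i=5,j=10] A[i]=35>B[j]=32 take 32 → j++
[i=5,j=11] B done, take A[i]=35 → i++
[i=6,j=11] B done, take A[i]=36 → i++
[i=7,j=11] B done, take A[i]=38 → i++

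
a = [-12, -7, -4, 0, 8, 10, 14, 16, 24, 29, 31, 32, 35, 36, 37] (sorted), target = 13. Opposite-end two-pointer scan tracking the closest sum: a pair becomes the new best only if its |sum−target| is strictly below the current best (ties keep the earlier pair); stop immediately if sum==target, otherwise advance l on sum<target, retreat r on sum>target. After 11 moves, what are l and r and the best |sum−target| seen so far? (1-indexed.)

l=1 r=15: -12+37=25 d=12 *, r--
l=1 r=14: -12+36=24 d=11 *, r--
l=1 r=13: -12+35=23 d=10 *, r--
l=1 r=12: -12+32=20 d=7 *, r--
l=1 r=11: -12+31=19 d=6 *, r--
l=1 r=10: -12+29=17 d=4 *, r--
l=1 r=9: -12+24=12 d=1 *, l++
l=2 r=9: -7+24=17 d=4, r--
l=2 r=8: -7+16=9 d=4, l++
l=3 r=8: -4+16=12 d=1, l++
l=4 r=8: 0+16=16 d=3, r--

l=4, r=7, best |Δ|=1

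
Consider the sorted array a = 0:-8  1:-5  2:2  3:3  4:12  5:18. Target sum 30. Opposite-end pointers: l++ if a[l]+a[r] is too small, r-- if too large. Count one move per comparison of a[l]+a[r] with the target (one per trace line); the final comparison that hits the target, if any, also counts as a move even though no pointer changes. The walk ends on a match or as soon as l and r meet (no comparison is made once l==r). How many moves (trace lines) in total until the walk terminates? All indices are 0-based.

[0,5] -8+18=10 <30 → l++
[1,5] -5+18=13 <30 → l++
[2,5] 2+18=20 <30 → l++
[3,5] 3+18=21 <30 → l++
[4,5] 12+18=30 → found

5 moves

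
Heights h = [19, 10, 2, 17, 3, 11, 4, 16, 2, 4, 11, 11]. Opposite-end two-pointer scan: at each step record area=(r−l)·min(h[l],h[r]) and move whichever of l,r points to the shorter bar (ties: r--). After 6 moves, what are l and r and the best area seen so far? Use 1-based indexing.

[1,12] min(19,11)*11=121 best=121 * → r--
[1,11] min(19,11)*10=110 best=121 → r--
[1,10] min(19,4)*9=36 best=121 → r--
[1,9] min(19,2)*8=16 best=121 → r--
[1,8] min(19,16)*7=112 best=121 → r--
[1,7] min(19,4)*6=24 best=121 → r--

l=1, r=6, best area=121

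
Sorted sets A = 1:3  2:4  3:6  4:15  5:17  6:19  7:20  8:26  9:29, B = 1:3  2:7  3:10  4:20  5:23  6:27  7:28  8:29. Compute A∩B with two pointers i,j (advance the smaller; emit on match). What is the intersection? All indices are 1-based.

intersection = [3, 20, 29]

i=1 j=1: 3==3 emit, i++,j++
i=2 j=2: 4<7, i++
i=3 j=2: 6<7, i++
i=4 j=2: 15>7, j++
i=4 j=3: 15>10, j++
i=4 j=4: 15<20, i++
i=5 j=4: 17<20, i++
i=6 j=4: 19<20, i++
i=7 j=4: 20==20 emit, i++,j++
i=8 j=5: 26>23, j++
i=8 j=6: 26<27, i++
i=9 j=6: 29>27, j++
i=9 j=7: 29>28, j++
i=9 j=8: 29==29 emit, i++,j++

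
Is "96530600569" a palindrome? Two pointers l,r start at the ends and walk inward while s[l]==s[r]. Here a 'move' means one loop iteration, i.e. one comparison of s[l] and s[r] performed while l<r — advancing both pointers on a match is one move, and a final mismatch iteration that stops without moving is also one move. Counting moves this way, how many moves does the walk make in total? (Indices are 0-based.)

l=0 r=10: '9'=='9', l++,r--
l=1 r=9: '6'=='6', l++,r--
l=2 r=8: '5'=='5', l++,r--
l=3 r=7: '3'!='0', stop

4 moves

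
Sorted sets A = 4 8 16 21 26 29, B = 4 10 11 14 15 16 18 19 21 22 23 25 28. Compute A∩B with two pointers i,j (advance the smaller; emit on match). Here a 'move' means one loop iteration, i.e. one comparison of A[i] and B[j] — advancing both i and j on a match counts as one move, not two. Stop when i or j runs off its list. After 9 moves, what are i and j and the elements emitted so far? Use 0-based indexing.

[i=0,j=0] 4==4 emit → i++,j++
[i=1,j=1] 8<10 → i++
[i=2,j=1] 16>10 → j++
[i=2,j=2] 16>11 → j++
[i=2,j=3] 16>14 → j++
[i=2,j=4] 16>15 → j++
[i=2,j=5] 16==16 emit → i++,j++
[i=3,j=6] 21>18 → j++
[i=3,j=7] 21>19 → j++

i=3, j=8, emitted=[4, 16]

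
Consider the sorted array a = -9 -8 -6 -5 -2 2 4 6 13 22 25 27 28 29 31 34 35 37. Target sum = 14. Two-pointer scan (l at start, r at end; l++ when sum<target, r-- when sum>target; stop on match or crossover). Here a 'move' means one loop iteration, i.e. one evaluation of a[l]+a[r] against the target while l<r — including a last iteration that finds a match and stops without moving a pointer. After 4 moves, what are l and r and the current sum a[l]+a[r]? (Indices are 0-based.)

l=0, r=13, sum=20

l=0 r=17: -9+37=28 >14, r--
l=0 r=16: -9+35=26 >14, r--
l=0 r=15: -9+34=25 >14, r--
l=0 r=14: -9+31=22 >14, r--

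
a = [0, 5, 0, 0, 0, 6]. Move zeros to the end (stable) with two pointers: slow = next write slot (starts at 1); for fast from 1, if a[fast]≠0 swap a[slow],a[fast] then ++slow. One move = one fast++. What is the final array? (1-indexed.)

(s=1,f=1) a[fast]=0 → fast++
(s=1,f=2) a[fast]=5≠0 swap→a[1]=5 → slow++,fast++
(s=2,f=3) a[fast]=0 → fast++
(s=2,f=4) a[fast]=0 → fast++
(s=2,f=5) a[fast]=0 → fast++
(s=2,f=6) a[fast]=6≠0 swap→a[2]=6 → slow++,fast++

[5, 6, 0, 0, 0, 0]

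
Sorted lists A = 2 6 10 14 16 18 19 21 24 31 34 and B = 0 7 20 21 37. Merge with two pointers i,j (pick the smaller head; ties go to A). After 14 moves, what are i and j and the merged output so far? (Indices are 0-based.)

i=10, j=4, merged so far=[0, 2, 6, 7, 10, 14, 16, 18, 19, 20, 21, 21, 24, 31]

i=0 j=0: A[i]=2>B[j]=0 take 0, j++
i=0 j=1: A[i]=2<=B[j]=7 take 2, i++
i=1 j=1: A[i]=6<=B[j]=7 take 6, i++
i=2 j=1: A[i]=10>B[j]=7 take 7, j++
i=2 j=2: A[i]=10<=B[j]=20 take 10, i++
i=3 j=2: A[i]=14<=B[j]=20 take 14, i++
i=4 j=2: A[i]=16<=B[j]=20 take 16, i++
i=5 j=2: A[i]=18<=B[j]=20 take 18, i++
i=6 j=2: A[i]=19<=B[j]=20 take 19, i++
i=7 j=2: A[i]=21>B[j]=20 take 20, j++
i=7 j=3: A[i]=21<=B[j]=21 take 21, i++
i=8 j=3: A[i]=24>B[j]=21 take 21, j++
i=8 j=4: A[i]=24<=B[j]=37 take 24, i++
i=9 j=4: A[i]=31<=B[j]=37 take 31, i++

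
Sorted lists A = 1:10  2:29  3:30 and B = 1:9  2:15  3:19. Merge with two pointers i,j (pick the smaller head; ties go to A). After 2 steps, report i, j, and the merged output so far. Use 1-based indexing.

i=1 j=1: A[i]=10>B[j]=9 take 9, j++
i=1 j=2: A[i]=10<=B[j]=15 take 10, i++

i=2, j=2, merged so far=[9, 10]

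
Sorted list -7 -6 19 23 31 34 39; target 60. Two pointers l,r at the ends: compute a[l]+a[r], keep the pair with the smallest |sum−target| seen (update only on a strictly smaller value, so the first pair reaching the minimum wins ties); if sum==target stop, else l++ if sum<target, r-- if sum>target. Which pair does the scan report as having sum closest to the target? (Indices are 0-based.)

pair (19, 39) with sum 58 (|Δ|=2)

l=0 r=6: -7+39=32 d=28 *, l++
l=1 r=6: -6+39=33 d=27 *, l++
l=2 r=6: 19+39=58 d=2 *, l++
l=3 r=6: 23+39=62 d=2, r--
l=3 r=5: 23+34=57 d=3, l++
l=4 r=5: 31+34=65 d=5, r--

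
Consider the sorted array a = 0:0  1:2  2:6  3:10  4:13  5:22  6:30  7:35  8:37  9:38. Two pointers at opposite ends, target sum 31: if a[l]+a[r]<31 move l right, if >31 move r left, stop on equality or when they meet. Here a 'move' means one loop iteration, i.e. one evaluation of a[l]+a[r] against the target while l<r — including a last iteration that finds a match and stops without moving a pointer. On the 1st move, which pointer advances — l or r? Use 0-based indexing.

[0,9] 0+38=38 >31 → r--

r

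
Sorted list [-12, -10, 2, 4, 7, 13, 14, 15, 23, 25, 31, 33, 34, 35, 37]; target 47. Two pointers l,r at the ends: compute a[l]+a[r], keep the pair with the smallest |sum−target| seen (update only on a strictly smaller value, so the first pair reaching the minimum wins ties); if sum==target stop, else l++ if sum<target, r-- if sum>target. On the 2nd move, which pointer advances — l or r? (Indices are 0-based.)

l

l=0 r=14: -12+37=25 d=22 *, l++
l=1 r=14: -10+37=27 d=20 *, l++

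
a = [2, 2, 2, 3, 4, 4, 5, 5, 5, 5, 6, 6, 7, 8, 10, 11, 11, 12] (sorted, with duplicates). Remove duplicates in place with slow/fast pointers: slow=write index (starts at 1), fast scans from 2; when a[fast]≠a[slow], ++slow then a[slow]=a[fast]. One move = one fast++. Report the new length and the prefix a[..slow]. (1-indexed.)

(s=1,f=2) a[fast]=2=a[slow] dup → fast++
(s=1,f=3) a[fast]=2=a[slow] dup → fast++
(s=1,f=4) a[fast]=3≠a[slow]=2 write a[2]=3 → slow++,fast++
(s=2,f=5) a[fast]=4≠a[slow]=3 write a[3]=4 → slow++,fast++
(s=3,f=6) a[fast]=4=a[slow] dup → fast++
(s=3,f=7) a[fast]=5≠a[slow]=4 write a[4]=5 → slow++,fast++
(s=4,f=8) a[fast]=5=a[slow] dup → fast++
(s=4,f=9) a[fast]=5=a[slow] dup → fast++
(s=4,f=10) a[fast]=5=a[slow] dup → fast++
(s=4,f=11) a[fast]=6≠a[slow]=5 write a[5]=6 → slow++,fast++
(s=5,f=12) a[fast]=6=a[slow] dup → fast++
(s=5,f=13) a[fast]=7≠a[slow]=6 write a[6]=7 → slow++,fast++
(s=6,f=14) a[fast]=8≠a[slow]=7 write a[7]=8 → slow++,fast++
(s=7,f=15) a[fast]=10≠a[slow]=8 write a[8]=10 → slow++,fast++
(s=8,f=16) a[fast]=11≠a[slow]=10 write a[9]=11 → slow++,fast++
(s=9,f=17) a[fast]=11=a[slow] dup → fast++
(s=9,f=18) a[fast]=12≠a[slow]=11 write a[10]=12 → slow++,fast++

length 10; prefix = [2, 3, 4, 5, 6, 7, 8, 10, 11, 12]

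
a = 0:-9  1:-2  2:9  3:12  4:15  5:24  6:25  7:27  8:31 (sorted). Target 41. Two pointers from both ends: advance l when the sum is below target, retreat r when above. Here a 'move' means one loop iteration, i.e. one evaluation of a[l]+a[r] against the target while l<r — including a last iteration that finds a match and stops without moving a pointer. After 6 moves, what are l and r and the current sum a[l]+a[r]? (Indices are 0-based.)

l=4, r=6, sum=40

l=0 r=8: -9+31=22 <41, l++
l=1 r=8: -2+31=29 <41, l++
l=2 r=8: 9+31=40 <41, l++
l=3 r=8: 12+31=43 >41, r--
l=3 r=7: 12+27=39 <41, l++
l=4 r=7: 15+27=42 >41, r--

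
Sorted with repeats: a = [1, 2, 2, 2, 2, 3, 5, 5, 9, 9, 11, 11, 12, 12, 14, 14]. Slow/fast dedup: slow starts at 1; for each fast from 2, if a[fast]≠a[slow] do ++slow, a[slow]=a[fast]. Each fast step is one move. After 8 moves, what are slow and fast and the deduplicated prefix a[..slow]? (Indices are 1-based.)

(s=1,f=2) a[fast]=2≠a[slow]=1 write a[2]=2 → slow++,fast++
(s=2,f=3) a[fast]=2=a[slow] dup → fast++
(s=2,f=4) a[fast]=2=a[slow] dup → fast++
(s=2,f=5) a[fast]=2=a[slow] dup → fast++
(s=2,f=6) a[fast]=3≠a[slow]=2 write a[3]=3 → slow++,fast++
(s=3,f=7) a[fast]=5≠a[slow]=3 write a[4]=5 → slow++,fast++
(s=4,f=8) a[fast]=5=a[slow] dup → fast++
(s=4,f=9) a[fast]=9≠a[slow]=5 write a[5]=9 → slow++,fast++

slow=5, fast=10, prefix=[1, 2, 3, 5, 9]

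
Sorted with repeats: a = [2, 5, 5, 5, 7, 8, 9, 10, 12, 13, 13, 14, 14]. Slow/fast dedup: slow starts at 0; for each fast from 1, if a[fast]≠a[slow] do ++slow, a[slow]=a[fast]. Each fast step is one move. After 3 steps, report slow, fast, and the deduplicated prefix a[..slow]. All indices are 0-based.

slow=0 fast=1: a[fast]=5≠a[slow]=2 write a[1]=5, slow++,fast++
slow=1 fast=2: a[fast]=5=a[slow] dup, fast++
slow=1 fast=3: a[fast]=5=a[slow] dup, fast++

slow=1, fast=4, prefix=[2, 5]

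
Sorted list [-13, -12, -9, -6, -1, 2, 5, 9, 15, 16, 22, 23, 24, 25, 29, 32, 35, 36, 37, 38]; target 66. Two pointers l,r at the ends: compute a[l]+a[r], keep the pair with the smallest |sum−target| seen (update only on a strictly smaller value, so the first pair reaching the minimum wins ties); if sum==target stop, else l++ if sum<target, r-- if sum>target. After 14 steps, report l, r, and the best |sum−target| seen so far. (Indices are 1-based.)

l=15, r=20, best |Δ|=3

[1,20] -13+38=25 d=41 * → l++
[2,20] -12+38=26 d=40 * → l++
[3,20] -9+38=29 d=37 * → l++
[4,20] -6+38=32 d=34 * → l++
[5,20] -1+38=37 d=29 * → l++
[6,20] 2+38=40 d=26 * → l++
[7,20] 5+38=43 d=23 * → l++
[8,20] 9+38=47 d=19 * → l++
[9,20] 15+38=53 d=13 * → l++
[10,20] 16+38=54 d=12 * → l++
[11,20] 22+38=60 d=6 * → l++
[12,20] 23+38=61 d=5 * → l++
[13,20] 24+38=62 d=4 * → l++
[14,20] 25+38=63 d=3 * → l++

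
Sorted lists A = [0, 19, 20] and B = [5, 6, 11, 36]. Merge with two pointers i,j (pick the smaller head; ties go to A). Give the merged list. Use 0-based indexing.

[0, 5, 6, 11, 19, 20, 36]

i=0 j=0: A[i]=0<=B[j]=5 take 0, i++
i=1 j=0: A[i]=19>B[j]=5 take 5, j++
i=1 j=1: A[i]=19>B[j]=6 take 6, j++
i=1 j=2: A[i]=19>B[j]=11 take 11, j++
i=1 j=3: A[i]=19<=B[j]=36 take 19, i++
i=2 j=3: A[i]=20<=B[j]=36 take 20, i++
i=3 j=3: A done, take B[j]=36, j++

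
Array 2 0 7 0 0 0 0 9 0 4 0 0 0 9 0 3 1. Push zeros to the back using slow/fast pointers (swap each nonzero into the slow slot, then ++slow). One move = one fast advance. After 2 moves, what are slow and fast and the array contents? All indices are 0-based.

slow=1, fast=2, a=[2, 0, 7, 0, 0, 0, 0, 9, 0, 4, 0, 0, 0, 9, 0, 3, 1]

slow=0 fast=0: a[fast]=2≠0 swap→a[0]=2, slow++,fast++
slow=1 fast=1: a[fast]=0, fast++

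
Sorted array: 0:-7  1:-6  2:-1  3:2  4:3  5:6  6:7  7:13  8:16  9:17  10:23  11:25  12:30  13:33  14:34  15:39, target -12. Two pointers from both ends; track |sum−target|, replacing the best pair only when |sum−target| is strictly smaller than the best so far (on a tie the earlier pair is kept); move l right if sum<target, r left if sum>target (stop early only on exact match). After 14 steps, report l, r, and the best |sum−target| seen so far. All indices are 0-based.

l=0, r=1, best |Δ|=4

[0,15] -7+39=32 d=44 * → r--
[0,14] -7+34=27 d=39 * → r--
[0,13] -7+33=26 d=38 * → r--
[0,12] -7+30=23 d=35 * → r--
[0,11] -7+25=18 d=30 * → r--
[0,10] -7+23=16 d=28 * → r--
[0,9] -7+17=10 d=22 * → r--
[0,8] -7+16=9 d=21 * → r--
[0,7] -7+13=6 d=18 * → r--
[0,6] -7+7=0 d=12 * → r--
[0,5] -7+6=-1 d=11 * → r--
[0,4] -7+3=-4 d=8 * → r--
[0,3] -7+2=-5 d=7 * → r--
[0,2] -7+-1=-8 d=4 * → r--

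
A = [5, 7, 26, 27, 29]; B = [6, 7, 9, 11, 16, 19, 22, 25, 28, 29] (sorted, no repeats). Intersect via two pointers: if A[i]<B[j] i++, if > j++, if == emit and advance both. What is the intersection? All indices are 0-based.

[i=0,j=0] 5<6 → i++
[i=1,j=0] 7>6 → j++
[i=1,j=1] 7==7 emit → i++,j++
[i=2,j=2] 26>9 → j++
[i=2,j=3] 26>11 → j++
[i=2,j=4] 26>16 → j++
[i=2,j=5] 26>19 → j++
[i=2,j=6] 26>22 → j++
[i=2,j=7] 26>25 → j++
[i=2,j=8] 26<28 → i++
[i=3,j=8] 27<28 → i++
[i=4,j=8] 29>28 → j++
[i=4,j=9] 29==29 emit → i++,j++

intersection = [7, 29]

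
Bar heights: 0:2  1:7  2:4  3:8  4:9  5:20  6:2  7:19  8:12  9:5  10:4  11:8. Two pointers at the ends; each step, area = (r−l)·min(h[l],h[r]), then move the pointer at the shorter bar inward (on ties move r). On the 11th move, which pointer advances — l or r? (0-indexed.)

r

[0,11] min(2,8)*11=22 best=22 * → l++
[1,11] min(7,8)*10=70 best=70 * → l++
[2,11] min(4,8)*9=36 best=70 → l++
[3,11] min(8,8)*8=64 best=70 → r--
[3,10] min(8,4)*7=28 best=70 → r--
[3,9] min(8,5)*6=30 best=70 → r--
[3,8] min(8,12)*5=40 best=70 → l++
[4,8] min(9,12)*4=36 best=70 → l++
[5,8] min(20,12)*3=36 best=70 → r--
[5,7] min(20,19)*2=38 best=70 → r--
[5,6] min(20,2)*1=2 best=70 → r--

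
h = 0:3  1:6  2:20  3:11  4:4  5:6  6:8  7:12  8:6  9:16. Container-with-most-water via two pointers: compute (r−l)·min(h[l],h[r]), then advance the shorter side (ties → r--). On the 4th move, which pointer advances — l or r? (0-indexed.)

[0,9] min(3,16)*9=27 best=27 * → l++
[1,9] min(6,16)*8=48 best=48 * → l++
[2,9] min(20,16)*7=112 best=112 * → r--
[2,8] min(20,6)*6=36 best=112 → r--

r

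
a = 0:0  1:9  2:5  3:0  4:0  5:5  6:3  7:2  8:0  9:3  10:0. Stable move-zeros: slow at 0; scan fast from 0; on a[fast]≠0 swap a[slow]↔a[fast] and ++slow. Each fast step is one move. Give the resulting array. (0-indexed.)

[9, 5, 5, 3, 2, 3, 0, 0, 0, 0, 0]

(s=0,f=0) a[fast]=0 → fast++
(s=0,f=1) a[fast]=9≠0 swap→a[0]=9 → slow++,fast++
(s=1,f=2) a[fast]=5≠0 swap→a[1]=5 → slow++,fast++
(s=2,f=3) a[fast]=0 → fast++
(s=2,f=4) a[fast]=0 → fast++
(s=2,f=5) a[fast]=5≠0 swap→a[2]=5 → slow++,fast++
(s=3,f=6) a[fast]=3≠0 swap→a[3]=3 → slow++,fast++
(s=4,f=7) a[fast]=2≠0 swap→a[4]=2 → slow++,fast++
(s=5,f=8) a[fast]=0 → fast++
(s=5,f=9) a[fast]=3≠0 swap→a[5]=3 → slow++,fast++
(s=6,f=10) a[fast]=0 → fast++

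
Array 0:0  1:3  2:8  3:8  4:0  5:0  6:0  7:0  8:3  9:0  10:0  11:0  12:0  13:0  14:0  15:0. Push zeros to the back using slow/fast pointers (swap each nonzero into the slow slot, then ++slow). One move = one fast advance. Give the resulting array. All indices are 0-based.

(s=0,f=0) a[fast]=0 → fast++
(s=0,f=1) a[fast]=3≠0 swap→a[0]=3 → slow++,fast++
(s=1,f=2) a[fast]=8≠0 swap→a[1]=8 → slow++,fast++
(s=2,f=3) a[fast]=8≠0 swap→a[2]=8 → slow++,fast++
(s=3,f=4) a[fast]=0 → fast++
(s=3,f=5) a[fast]=0 → fast++
(s=3,f=6) a[fast]=0 → fast++
(s=3,f=7) a[fast]=0 → fast++
(s=3,f=8) a[fast]=3≠0 swap→a[3]=3 → slow++,fast++
(s=4,f=9) a[fast]=0 → fast++
(s=4,f=10) a[fast]=0 → fast++
(s=4,f=11) a[fast]=0 → fast++
(s=4,f=12) a[fast]=0 → fast++
(s=4,f=13) a[fast]=0 → fast++
(s=4,f=14) a[fast]=0 → fast++
(s=4,f=15) a[fast]=0 → fast++

[3, 8, 8, 3, 0, 0, 0, 0, 0, 0, 0, 0, 0, 0, 0, 0]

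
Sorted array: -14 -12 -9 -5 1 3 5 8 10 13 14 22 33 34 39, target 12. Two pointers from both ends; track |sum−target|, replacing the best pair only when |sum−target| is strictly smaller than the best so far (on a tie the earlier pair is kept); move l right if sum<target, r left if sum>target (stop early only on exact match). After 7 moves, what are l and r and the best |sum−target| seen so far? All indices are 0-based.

l=3, r=10, best |Δ|=1

[0,14] -14+39=25 d=13 * → r--
[0,13] -14+34=20 d=8 * → r--
[0,12] -14+33=19 d=7 * → r--
[0,11] -14+22=8 d=4 * → l++
[1,11] -12+22=10 d=2 * → l++
[2,11] -9+22=13 d=1 * → r--
[2,10] -9+14=5 d=7 → l++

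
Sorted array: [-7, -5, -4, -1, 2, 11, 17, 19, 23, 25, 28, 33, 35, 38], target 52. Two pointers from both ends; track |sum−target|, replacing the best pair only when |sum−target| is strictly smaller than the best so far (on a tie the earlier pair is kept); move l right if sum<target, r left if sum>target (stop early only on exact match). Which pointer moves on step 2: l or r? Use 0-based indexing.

l=0 r=13: -7+38=31 d=21 *, l++
l=1 r=13: -5+38=33 d=19 *, l++

l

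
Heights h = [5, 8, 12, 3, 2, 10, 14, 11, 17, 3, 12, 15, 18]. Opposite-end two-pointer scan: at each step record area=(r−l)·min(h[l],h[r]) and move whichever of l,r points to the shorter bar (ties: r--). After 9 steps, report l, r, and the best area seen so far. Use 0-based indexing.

l=0 r=12: min(5,18)*12=60 best=60 *, l++
l=1 r=12: min(8,18)*11=88 best=88 *, l++
l=2 r=12: min(12,18)*10=120 best=120 *, l++
l=3 r=12: min(3,18)*9=27 best=120, l++
l=4 r=12: min(2,18)*8=16 best=120, l++
l=5 r=12: min(10,18)*7=70 best=120, l++
l=6 r=12: min(14,18)*6=84 best=120, l++
l=7 r=12: min(11,18)*5=55 best=120, l++
l=8 r=12: min(17,18)*4=68 best=120, l++

l=9, r=12, best area=120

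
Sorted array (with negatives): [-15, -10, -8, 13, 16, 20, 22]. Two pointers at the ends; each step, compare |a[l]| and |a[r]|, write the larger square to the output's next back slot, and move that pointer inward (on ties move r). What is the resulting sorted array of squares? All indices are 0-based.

[64, 100, 169, 225, 256, 400, 484]

[0,6] |-15|<=|22| out[6]=484 → r--
[0,5] |-15|<=|20| out[5]=400 → r--
[0,4] |-15|<=|16| out[4]=256 → r--
[0,3] |-15|>|13| out[3]=225 → l++
[1,3] |-10|<=|13| out[2]=169 → r--
[1,2] |-10|>|-8| out[1]=100 → l++
[2,2] |-8|<=|-8| out[0]=64 → r--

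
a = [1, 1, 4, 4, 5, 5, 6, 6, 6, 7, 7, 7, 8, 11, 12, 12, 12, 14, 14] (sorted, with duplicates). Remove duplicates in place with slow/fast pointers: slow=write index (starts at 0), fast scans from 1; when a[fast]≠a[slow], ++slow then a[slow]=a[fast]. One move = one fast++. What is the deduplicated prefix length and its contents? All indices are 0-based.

slow=0 fast=1: a[fast]=1=a[slow] dup, fast++
slow=0 fast=2: a[fast]=4≠a[slow]=1 write a[1]=4, slow++,fast++
slow=1 fast=3: a[fast]=4=a[slow] dup, fast++
slow=1 fast=4: a[fast]=5≠a[slow]=4 write a[2]=5, slow++,fast++
slow=2 fast=5: a[fast]=5=a[slow] dup, fast++
slow=2 fast=6: a[fast]=6≠a[slow]=5 write a[3]=6, slow++,fast++
slow=3 fast=7: a[fast]=6=a[slow] dup, fast++
slow=3 fast=8: a[fast]=6=a[slow] dup, fast++
slow=3 fast=9: a[fast]=7≠a[slow]=6 write a[4]=7, slow++,fast++
slow=4 fast=10: a[fast]=7=a[slow] dup, fast++
slow=4 fast=11: a[fast]=7=a[slow] dup, fast++
slow=4 fast=12: a[fast]=8≠a[slow]=7 write a[5]=8, slow++,fast++
slow=5 fast=13: a[fast]=11≠a[slow]=8 write a[6]=11, slow++,fast++
slow=6 fast=14: a[fast]=12≠a[slow]=11 write a[7]=12, slow++,fast++
slow=7 fast=15: a[fast]=12=a[slow] dup, fast++
slow=7 fast=16: a[fast]=12=a[slow] dup, fast++
slow=7 fast=17: a[fast]=14≠a[slow]=12 write a[8]=14, slow++,fast++
slow=8 fast=18: a[fast]=14=a[slow] dup, fast++

length 9; prefix = [1, 4, 5, 6, 7, 8, 11, 12, 14]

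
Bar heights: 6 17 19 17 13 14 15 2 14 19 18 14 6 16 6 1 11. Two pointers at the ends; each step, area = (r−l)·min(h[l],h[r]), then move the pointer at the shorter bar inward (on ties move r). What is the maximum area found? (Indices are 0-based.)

l=0 r=16: min(6,11)*16=96 best=96 *, l++
l=1 r=16: min(17,11)*15=165 best=165 *, r--
l=1 r=15: min(17,1)*14=14 best=165, r--
l=1 r=14: min(17,6)*13=78 best=165, r--
l=1 r=13: min(17,16)*12=192 best=192 *, r--
l=1 r=12: min(17,6)*11=66 best=192, r--
l=1 r=11: min(17,14)*10=140 best=192, r--
l=1 r=10: min(17,18)*9=153 best=192, l++
l=2 r=10: min(19,18)*8=144 best=192, r--
l=2 r=9: min(19,19)*7=133 best=192, r--
l=2 r=8: min(19,14)*6=84 best=192, r--
l=2 r=7: min(19,2)*5=10 best=192, r--
l=2 r=6: min(19,15)*4=60 best=192, r--
l=2 r=5: min(19,14)*3=42 best=192, r--
l=2 r=4: min(19,13)*2=26 best=192, r--
l=2 r=3: min(19,17)*1=17 best=192, r--

max area = 192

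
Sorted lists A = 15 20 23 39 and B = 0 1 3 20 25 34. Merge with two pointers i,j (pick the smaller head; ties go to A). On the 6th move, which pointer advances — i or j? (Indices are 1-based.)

j

[i=1,j=1] A[i]=15>B[j]=0 take 0 → j++
[i=1,j=2] A[i]=15>B[j]=1 take 1 → j++
[i=1,j=3] A[i]=15>B[j]=3 take 3 → j++
[i=1,j=4] A[i]=15<=B[j]=20 take 15 → i++
[i=2,j=4] A[i]=20<=B[j]=20 take 20 → i++
[i=3,j=4] A[i]=23>B[j]=20 take 20 → j++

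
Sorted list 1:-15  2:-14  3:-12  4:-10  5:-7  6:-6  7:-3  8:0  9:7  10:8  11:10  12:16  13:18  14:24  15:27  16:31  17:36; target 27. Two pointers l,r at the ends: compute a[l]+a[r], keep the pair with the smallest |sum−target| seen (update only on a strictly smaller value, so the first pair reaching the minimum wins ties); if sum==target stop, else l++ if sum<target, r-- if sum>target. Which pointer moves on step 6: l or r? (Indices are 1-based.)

l=1 r=17: -15+36=21 d=6 *, l++
l=2 r=17: -14+36=22 d=5 *, l++
l=3 r=17: -12+36=24 d=3 *, l++
l=4 r=17: -10+36=26 d=1 *, l++
l=5 r=17: -7+36=29 d=2, r--
l=5 r=16: -7+31=24 d=3, l++

l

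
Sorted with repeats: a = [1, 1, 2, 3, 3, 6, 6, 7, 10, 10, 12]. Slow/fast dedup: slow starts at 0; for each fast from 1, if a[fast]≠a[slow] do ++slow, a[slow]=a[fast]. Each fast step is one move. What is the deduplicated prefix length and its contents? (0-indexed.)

(s=0,f=1) a[fast]=1=a[slow] dup → fast++
(s=0,f=2) a[fast]=2≠a[slow]=1 write a[1]=2 → slow++,fast++
(s=1,f=3) a[fast]=3≠a[slow]=2 write a[2]=3 → slow++,fast++
(s=2,f=4) a[fast]=3=a[slow] dup → fast++
(s=2,f=5) a[fast]=6≠a[slow]=3 write a[3]=6 → slow++,fast++
(s=3,f=6) a[fast]=6=a[slow] dup → fast++
(s=3,f=7) a[fast]=7≠a[slow]=6 write a[4]=7 → slow++,fast++
(s=4,f=8) a[fast]=10≠a[slow]=7 write a[5]=10 → slow++,fast++
(s=5,f=9) a[fast]=10=a[slow] dup → fast++
(s=5,f=10) a[fast]=12≠a[slow]=10 write a[6]=12 → slow++,fast++

length 7; prefix = [1, 2, 3, 6, 7, 10, 12]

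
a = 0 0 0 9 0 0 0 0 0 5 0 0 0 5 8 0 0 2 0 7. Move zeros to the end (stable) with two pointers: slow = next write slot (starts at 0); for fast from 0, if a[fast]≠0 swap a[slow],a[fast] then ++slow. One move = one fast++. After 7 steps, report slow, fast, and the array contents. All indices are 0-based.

(s=0,f=0) a[fast]=0 → fast++
(s=0,f=1) a[fast]=0 → fast++
(s=0,f=2) a[fast]=0 → fast++
(s=0,f=3) a[fast]=9≠0 swap→a[0]=9 → slow++,fast++
(s=1,f=4) a[fast]=0 → fast++
(s=1,f=5) a[fast]=0 → fast++
(s=1,f=6) a[fast]=0 → fast++

slow=1, fast=7, a=[9, 0, 0, 0, 0, 0, 0, 0, 0, 5, 0, 0, 0, 5, 8, 0, 0, 2, 0, 7]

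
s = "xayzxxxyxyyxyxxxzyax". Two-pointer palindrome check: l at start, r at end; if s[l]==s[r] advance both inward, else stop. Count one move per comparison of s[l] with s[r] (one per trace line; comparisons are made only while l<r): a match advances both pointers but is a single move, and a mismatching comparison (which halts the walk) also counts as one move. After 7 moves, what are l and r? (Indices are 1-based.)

l=8, r=13

l=1 r=20: 'x'=='x', l++,r--
l=2 r=19: 'a'=='a', l++,r--
l=3 r=18: 'y'=='y', l++,r--
l=4 r=17: 'z'=='z', l++,r--
l=5 r=16: 'x'=='x', l++,r--
l=6 r=15: 'x'=='x', l++,r--
l=7 r=14: 'x'=='x', l++,r--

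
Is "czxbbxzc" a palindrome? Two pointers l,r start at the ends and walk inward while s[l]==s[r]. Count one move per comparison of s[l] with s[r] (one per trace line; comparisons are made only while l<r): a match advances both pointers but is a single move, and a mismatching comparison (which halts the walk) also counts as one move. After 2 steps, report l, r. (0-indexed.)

[0,7] 'c'=='c' → l++,r--
[1,6] 'z'=='z' → l++,r--

l=2, r=5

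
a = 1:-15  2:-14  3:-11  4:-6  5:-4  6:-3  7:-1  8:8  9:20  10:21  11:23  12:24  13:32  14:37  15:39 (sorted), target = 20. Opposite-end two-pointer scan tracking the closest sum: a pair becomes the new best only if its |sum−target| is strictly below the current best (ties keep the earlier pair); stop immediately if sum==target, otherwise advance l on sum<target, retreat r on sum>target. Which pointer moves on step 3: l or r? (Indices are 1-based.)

[1,15] -15+39=24 d=4 * → r--
[1,14] -15+37=22 d=2 * → r--
[1,13] -15+32=17 d=3 → l++

l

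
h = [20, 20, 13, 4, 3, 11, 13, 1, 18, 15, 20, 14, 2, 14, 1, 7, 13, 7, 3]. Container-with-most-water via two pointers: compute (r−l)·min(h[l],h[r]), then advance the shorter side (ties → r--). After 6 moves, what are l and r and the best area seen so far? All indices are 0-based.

[0,18] min(20,3)*18=54 best=54 * → r--
[0,17] min(20,7)*17=119 best=119 * → r--
[0,16] min(20,13)*16=208 best=208 * → r--
[0,15] min(20,7)*15=105 best=208 → r--
[0,14] min(20,1)*14=14 best=208 → r--
[0,13] min(20,14)*13=182 best=208 → r--

l=0, r=12, best area=208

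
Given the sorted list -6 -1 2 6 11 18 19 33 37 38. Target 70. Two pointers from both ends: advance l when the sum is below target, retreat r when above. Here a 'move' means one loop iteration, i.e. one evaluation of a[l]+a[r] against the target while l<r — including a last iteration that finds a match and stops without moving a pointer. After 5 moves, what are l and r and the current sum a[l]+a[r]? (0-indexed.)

l=5, r=9, sum=56

l=0 r=9: -6+38=32 <70, l++
l=1 r=9: -1+38=37 <70, l++
l=2 r=9: 2+38=40 <70, l++
l=3 r=9: 6+38=44 <70, l++
l=4 r=9: 11+38=49 <70, l++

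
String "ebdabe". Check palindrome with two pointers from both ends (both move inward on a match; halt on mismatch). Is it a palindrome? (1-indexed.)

[1,6] 'e'=='e' → l++,r--
[2,5] 'b'=='b' → l++,r--
[3,4] 'd'!='a' → stop

not a palindrome (mismatch at 3,4)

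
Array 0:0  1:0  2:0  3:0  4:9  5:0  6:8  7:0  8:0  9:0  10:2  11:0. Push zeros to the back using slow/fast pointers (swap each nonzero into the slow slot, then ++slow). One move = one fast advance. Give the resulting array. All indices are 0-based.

(s=0,f=0) a[fast]=0 → fast++
(s=0,f=1) a[fast]=0 → fast++
(s=0,f=2) a[fast]=0 → fast++
(s=0,f=3) a[fast]=0 → fast++
(s=0,f=4) a[fast]=9≠0 swap→a[0]=9 → slow++,fast++
(s=1,f=5) a[fast]=0 → fast++
(s=1,f=6) a[fast]=8≠0 swap→a[1]=8 → slow++,fast++
(s=2,f=7) a[fast]=0 → fast++
(s=2,f=8) a[fast]=0 → fast++
(s=2,f=9) a[fast]=0 → fast++
(s=2,f=10) a[fast]=2≠0 swap→a[2]=2 → slow++,fast++
(s=3,f=11) a[fast]=0 → fast++

[9, 8, 2, 0, 0, 0, 0, 0, 0, 0, 0, 0]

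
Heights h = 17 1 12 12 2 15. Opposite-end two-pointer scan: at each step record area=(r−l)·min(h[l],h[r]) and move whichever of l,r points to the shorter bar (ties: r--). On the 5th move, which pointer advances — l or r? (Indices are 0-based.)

r

l=0 r=5: min(17,15)*5=75 best=75 *, r--
l=0 r=4: min(17,2)*4=8 best=75, r--
l=0 r=3: min(17,12)*3=36 best=75, r--
l=0 r=2: min(17,12)*2=24 best=75, r--
l=0 r=1: min(17,1)*1=1 best=75, r--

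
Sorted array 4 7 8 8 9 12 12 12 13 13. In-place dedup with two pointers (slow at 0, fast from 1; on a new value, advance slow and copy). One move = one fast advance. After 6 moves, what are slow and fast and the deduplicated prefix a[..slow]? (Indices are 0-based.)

(s=0,f=1) a[fast]=7≠a[slow]=4 write a[1]=7 → slow++,fast++
(s=1,f=2) a[fast]=8≠a[slow]=7 write a[2]=8 → slow++,fast++
(s=2,f=3) a[fast]=8=a[slow] dup → fast++
(s=2,f=4) a[fast]=9≠a[slow]=8 write a[3]=9 → slow++,fast++
(s=3,f=5) a[fast]=12≠a[slow]=9 write a[4]=12 → slow++,fast++
(s=4,f=6) a[fast]=12=a[slow] dup → fast++

slow=4, fast=7, prefix=[4, 7, 8, 9, 12]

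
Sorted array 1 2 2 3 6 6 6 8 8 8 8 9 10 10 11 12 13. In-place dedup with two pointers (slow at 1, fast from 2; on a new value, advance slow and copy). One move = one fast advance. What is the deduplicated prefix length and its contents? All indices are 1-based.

length 10; prefix = [1, 2, 3, 6, 8, 9, 10, 11, 12, 13]

(s=1,f=2) a[fast]=2≠a[slow]=1 write a[2]=2 → slow++,fast++
(s=2,f=3) a[fast]=2=a[slow] dup → fast++
(s=2,f=4) a[fast]=3≠a[slow]=2 write a[3]=3 → slow++,fast++
(s=3,f=5) a[fast]=6≠a[slow]=3 write a[4]=6 → slow++,fast++
(s=4,f=6) a[fast]=6=a[slow] dup → fast++
(s=4,f=7) a[fast]=6=a[slow] dup → fast++
(s=4,f=8) a[fast]=8≠a[slow]=6 write a[5]=8 → slow++,fast++
(s=5,f=9) a[fast]=8=a[slow] dup → fast++
(s=5,f=10) a[fast]=8=a[slow] dup → fast++
(s=5,f=11) a[fast]=8=a[slow] dup → fast++
(s=5,f=12) a[fast]=9≠a[slow]=8 write a[6]=9 → slow++,fast++
(s=6,f=13) a[fast]=10≠a[slow]=9 write a[7]=10 → slow++,fast++
(s=7,f=14) a[fast]=10=a[slow] dup → fast++
(s=7,f=15) a[fast]=11≠a[slow]=10 write a[8]=11 → slow++,fast++
(s=8,f=16) a[fast]=12≠a[slow]=11 write a[9]=12 → slow++,fast++
(s=9,f=17) a[fast]=13≠a[slow]=12 write a[10]=13 → slow++,fast++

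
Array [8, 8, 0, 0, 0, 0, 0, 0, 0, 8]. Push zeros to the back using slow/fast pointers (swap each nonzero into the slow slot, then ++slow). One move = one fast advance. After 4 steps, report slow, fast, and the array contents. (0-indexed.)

slow=0 fast=0: a[fast]=8≠0 swap→a[0]=8, slow++,fast++
slow=1 fast=1: a[fast]=8≠0 swap→a[1]=8, slow++,fast++
slow=2 fast=2: a[fast]=0, fast++
slow=2 fast=3: a[fast]=0, fast++

slow=2, fast=4, a=[8, 8, 0, 0, 0, 0, 0, 0, 0, 8]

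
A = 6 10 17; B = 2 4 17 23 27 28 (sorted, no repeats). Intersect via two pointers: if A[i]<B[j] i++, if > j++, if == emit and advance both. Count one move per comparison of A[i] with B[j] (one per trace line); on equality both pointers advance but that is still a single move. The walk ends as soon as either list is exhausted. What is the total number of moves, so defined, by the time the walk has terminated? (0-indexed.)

5 moves

[i=0,j=0] 6>2 → j++
[i=0,j=1] 6>4 → j++
[i=0,j=2] 6<17 → i++
[i=1,j=2] 10<17 → i++
[i=2,j=2] 17==17 emit → i++,j++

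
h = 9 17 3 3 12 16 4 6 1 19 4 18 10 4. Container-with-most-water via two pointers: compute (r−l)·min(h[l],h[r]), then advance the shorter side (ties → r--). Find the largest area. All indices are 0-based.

max area = 170

[0,13] min(9,4)*13=52 best=52 * → r--
[0,12] min(9,10)*12=108 best=108 * → l++
[1,12] min(17,10)*11=110 best=110 * → r--
[1,11] min(17,18)*10=170 best=170 * → l++
[2,11] min(3,18)*9=27 best=170 → l++
[3,11] min(3,18)*8=24 best=170 → l++
[4,11] min(12,18)*7=84 best=170 → l++
[5,11] min(16,18)*6=96 best=170 → l++
[6,11] min(4,18)*5=20 best=170 → l++
[7,11] min(6,18)*4=24 best=170 → l++
[8,11] min(1,18)*3=3 best=170 → l++
[9,11] min(19,18)*2=36 best=170 → r--
[9,10] min(19,4)*1=4 best=170 → r--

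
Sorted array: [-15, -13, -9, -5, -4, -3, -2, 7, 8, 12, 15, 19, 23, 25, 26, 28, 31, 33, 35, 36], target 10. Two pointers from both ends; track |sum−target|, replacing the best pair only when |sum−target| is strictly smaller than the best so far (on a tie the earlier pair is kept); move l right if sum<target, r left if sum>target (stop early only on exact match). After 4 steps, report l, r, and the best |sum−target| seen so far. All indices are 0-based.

l=0, r=15, best |Δ|=6

[0,19] -15+36=21 d=11 * → r--
[0,18] -15+35=20 d=10 * → r--
[0,17] -15+33=18 d=8 * → r--
[0,16] -15+31=16 d=6 * → r--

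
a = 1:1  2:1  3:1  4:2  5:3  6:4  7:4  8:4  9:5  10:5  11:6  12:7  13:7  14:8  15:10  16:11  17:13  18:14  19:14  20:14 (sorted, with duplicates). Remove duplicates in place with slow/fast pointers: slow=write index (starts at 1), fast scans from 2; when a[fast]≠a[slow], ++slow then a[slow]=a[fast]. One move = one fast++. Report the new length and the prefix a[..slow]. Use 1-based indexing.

(s=1,f=2) a[fast]=1=a[slow] dup → fast++
(s=1,f=3) a[fast]=1=a[slow] dup → fast++
(s=1,f=4) a[fast]=2≠a[slow]=1 write a[2]=2 → slow++,fast++
(s=2,f=5) a[fast]=3≠a[slow]=2 write a[3]=3 → slow++,fast++
(s=3,f=6) a[fast]=4≠a[slow]=3 write a[4]=4 → slow++,fast++
(s=4,f=7) a[fast]=4=a[slow] dup → fast++
(s=4,f=8) a[fast]=4=a[slow] dup → fast++
(s=4,f=9) a[fast]=5≠a[slow]=4 write a[5]=5 → slow++,fast++
(s=5,f=10) a[fast]=5=a[slow] dup → fast++
(s=5,f=11) a[fast]=6≠a[slow]=5 write a[6]=6 → slow++,fast++
(s=6,f=12) a[fast]=7≠a[slow]=6 write a[7]=7 → slow++,fast++
(s=7,f=13) a[fast]=7=a[slow] dup → fast++
(s=7,f=14) a[fast]=8≠a[slow]=7 write a[8]=8 → slow++,fast++
(s=8,f=15) a[fast]=10≠a[slow]=8 write a[9]=10 → slow++,fast++
(s=9,f=16) a[fast]=11≠a[slow]=10 write a[10]=11 → slow++,fast++
(s=10,f=17) a[fast]=13≠a[slow]=11 write a[11]=13 → slow++,fast++
(s=11,f=18) a[fast]=14≠a[slow]=13 write a[12]=14 → slow++,fast++
(s=12,f=19) a[fast]=14=a[slow] dup → fast++
(s=12,f=20) a[fast]=14=a[slow] dup → fast++

length 12; prefix = [1, 2, 3, 4, 5, 6, 7, 8, 10, 11, 13, 14]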